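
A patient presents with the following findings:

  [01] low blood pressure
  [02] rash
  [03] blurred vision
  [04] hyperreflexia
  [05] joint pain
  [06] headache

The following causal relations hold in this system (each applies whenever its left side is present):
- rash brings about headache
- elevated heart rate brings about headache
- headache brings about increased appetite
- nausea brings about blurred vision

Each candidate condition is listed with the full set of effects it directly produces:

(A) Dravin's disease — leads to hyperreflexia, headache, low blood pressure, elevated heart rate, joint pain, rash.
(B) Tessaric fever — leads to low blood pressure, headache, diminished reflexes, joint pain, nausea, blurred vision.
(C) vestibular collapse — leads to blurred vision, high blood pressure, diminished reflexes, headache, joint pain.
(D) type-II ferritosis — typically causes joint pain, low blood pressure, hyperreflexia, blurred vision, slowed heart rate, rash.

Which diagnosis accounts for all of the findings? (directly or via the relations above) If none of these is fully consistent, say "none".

D

Per-candidate check:
(A) Dravin's disease — does not account for blurred vision
(B) Tessaric fever — low blood pressure ✓; rash ✗; blurred vision ✓; hyperreflexia ✗; joint pain ✓; headache ✓
(C) vestibular collapse — low blood pressure ✗; rash ✗; blurred vision ✓; hyperreflexia ✗; joint pain ✓; headache ✓
(D) type-II ferritosis — low blood pressure ✓; rash ✓; blurred vision ✓; hyperreflexia ✓; joint pain ✓; headache ✓ (via rash → headache)
(D) is the only candidate with no mismatches.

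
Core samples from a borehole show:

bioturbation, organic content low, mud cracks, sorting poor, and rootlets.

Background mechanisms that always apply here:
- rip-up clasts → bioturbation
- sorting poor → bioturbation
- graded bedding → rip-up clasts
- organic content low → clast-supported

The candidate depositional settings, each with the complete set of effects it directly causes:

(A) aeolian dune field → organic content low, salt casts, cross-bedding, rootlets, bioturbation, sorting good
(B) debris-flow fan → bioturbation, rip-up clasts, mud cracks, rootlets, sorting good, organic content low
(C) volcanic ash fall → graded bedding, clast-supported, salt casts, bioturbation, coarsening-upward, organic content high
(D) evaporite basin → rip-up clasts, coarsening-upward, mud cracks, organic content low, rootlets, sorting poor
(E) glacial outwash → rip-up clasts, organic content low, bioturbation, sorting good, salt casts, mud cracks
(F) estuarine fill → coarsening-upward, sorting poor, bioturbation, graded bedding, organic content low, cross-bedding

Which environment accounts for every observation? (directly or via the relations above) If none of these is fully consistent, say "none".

Per-candidate check:
(A) aeolian dune field — bioturbation ✓; organic content low ✓; mud cracks ✗; sorting poor ✗; rootlets ✓
(B) debris-flow fan — bioturbation ✓; organic content low ✓; mud cracks ✓; sorting poor ✗; rootlets ✓
(C) volcanic ash fall — fails on organic content low, mud cracks, sorting poor, rootlets (predicts organic content high, not organic content low)
(D) evaporite basin — accounts for every observation (bioturbation through rip-up clasts → bioturbation)
(E) glacial outwash — bioturbation ✓; organic content low ✓; mud cracks ✓; sorting poor ✗; rootlets ✗
(F) estuarine fill — bioturbation ✓; organic content low ✓; mud cracks ✗; sorting poor ✓; rootlets ✗
(D) is the only candidate with no mismatches.

D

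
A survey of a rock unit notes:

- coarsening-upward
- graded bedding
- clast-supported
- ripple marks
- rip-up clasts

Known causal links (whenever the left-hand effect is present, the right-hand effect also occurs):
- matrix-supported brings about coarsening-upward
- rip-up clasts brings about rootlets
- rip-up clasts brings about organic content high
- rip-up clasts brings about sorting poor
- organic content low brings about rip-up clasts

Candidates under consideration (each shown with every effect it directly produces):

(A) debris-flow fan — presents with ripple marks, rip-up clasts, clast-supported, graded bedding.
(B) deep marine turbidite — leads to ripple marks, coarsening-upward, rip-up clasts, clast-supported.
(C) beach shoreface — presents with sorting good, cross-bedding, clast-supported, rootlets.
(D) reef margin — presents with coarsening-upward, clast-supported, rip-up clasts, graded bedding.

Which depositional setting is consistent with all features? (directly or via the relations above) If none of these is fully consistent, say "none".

Checking each candidate against the observations:
(A) debris-flow fan — coarsening-upward -; graded bedding +; clast-supported +; ripple marks +; rip-up clasts +
(B) deep marine turbidite — does not account for graded bedding
(C) beach shoreface — coarsening-upward -; graded bedding -; clast-supported +; ripple marks -; rip-up clasts -
(D) reef margin — does not account for ripple marks
Every candidate fails on at least one observation.

none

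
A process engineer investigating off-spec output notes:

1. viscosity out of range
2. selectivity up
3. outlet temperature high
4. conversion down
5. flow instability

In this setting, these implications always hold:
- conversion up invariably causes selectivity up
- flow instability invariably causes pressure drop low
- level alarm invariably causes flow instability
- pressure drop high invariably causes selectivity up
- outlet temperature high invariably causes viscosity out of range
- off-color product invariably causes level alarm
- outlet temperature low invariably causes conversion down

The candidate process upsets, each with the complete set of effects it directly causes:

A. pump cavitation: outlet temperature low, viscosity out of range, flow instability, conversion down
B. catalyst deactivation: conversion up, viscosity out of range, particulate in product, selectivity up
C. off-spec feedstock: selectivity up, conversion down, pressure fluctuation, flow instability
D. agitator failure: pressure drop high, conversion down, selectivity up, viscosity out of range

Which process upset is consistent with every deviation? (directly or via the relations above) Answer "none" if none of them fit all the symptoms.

For each candidate, compare predicted effects to what was observed:
(A) pump cavitation — viscosity out of range match; selectivity up miss; outlet temperature high miss; conversion down match; flow instability match
(B) catalyst deactivation — viscosity out of range match; selectivity up match; outlet temperature high miss; conversion down miss; flow instability miss
(C) off-spec feedstock — does not account for viscosity out of range, outlet temperature high
(D) agitator failure — viscosity out of range match; selectivity up match; outlet temperature high miss; conversion down match; flow instability miss
None of the listed candidates fits everything.

none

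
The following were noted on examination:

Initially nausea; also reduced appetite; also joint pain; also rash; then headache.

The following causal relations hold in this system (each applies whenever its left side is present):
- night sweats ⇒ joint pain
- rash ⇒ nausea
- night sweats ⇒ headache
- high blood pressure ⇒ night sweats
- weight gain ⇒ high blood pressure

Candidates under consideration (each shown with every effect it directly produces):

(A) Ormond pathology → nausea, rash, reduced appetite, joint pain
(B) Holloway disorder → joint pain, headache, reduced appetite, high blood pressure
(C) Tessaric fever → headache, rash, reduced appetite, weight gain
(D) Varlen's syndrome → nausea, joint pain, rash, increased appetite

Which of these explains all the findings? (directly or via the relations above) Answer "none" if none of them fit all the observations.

C

Testing each hypothesis:
(A) Ormond pathology — nausea match; reduced appetite match; joint pain match; rash match; headache miss
(B) Holloway disorder — does not account for nausea, rash
(C) Tessaric fever — nausea match (through rash → nausea); reduced appetite match; joint pain match (through weight gain → high blood pressure → night sweats → joint pain); rash match; headache match
(D) Varlen's syndrome — nausea match; reduced appetite miss; joint pain match; rash match; headache miss
(C) is the only candidate with no mismatches.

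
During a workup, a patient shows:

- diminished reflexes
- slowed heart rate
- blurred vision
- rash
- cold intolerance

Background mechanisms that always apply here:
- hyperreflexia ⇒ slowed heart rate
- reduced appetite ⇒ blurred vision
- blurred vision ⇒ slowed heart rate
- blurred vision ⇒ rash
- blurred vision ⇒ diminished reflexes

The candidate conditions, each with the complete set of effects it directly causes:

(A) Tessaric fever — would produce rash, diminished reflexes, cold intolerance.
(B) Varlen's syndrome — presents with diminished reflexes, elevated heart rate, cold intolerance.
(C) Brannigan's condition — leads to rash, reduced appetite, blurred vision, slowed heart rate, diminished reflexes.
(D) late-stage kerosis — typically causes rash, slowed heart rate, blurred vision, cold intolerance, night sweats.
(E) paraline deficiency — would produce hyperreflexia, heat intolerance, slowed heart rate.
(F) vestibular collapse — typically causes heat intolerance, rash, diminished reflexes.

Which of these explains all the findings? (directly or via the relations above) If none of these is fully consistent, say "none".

For each candidate, compare predicted effects to what was observed:
(A) Tessaric fever — does not account for slowed heart rate, blurred vision
(B) Varlen's syndrome — diminished reflexes match; slowed heart rate miss; blurred vision miss; rash miss; cold intolerance match
(C) Brannigan's condition — does not account for cold intolerance
(D) late-stage kerosis — accounts for every observation (diminished reflexes via blurred vision → diminished reflexes)
(E) paraline deficiency — fails on diminished reflexes, blurred vision, rash, cold intolerance (predicts hyperreflexia, not diminished reflexes; predicts heat intolerance, not cold intolerance)
(F) vestibular collapse — diminished reflexes match; slowed heart rate miss; blurred vision miss; rash match; cold intolerance miss
(D) is the only candidate with no mismatches.

D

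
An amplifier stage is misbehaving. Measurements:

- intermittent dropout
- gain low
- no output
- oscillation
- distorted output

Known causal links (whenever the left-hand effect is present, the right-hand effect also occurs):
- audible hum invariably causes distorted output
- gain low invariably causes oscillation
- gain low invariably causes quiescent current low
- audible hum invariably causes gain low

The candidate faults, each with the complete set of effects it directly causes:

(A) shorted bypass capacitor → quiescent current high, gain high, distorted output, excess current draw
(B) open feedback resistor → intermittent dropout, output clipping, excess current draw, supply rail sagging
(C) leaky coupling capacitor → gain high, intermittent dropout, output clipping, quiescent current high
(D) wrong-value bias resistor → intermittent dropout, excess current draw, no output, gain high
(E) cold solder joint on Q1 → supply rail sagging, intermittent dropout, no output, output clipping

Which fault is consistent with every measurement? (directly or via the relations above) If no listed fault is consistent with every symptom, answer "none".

Per-candidate check:
(A) shorted bypass capacitor — intermittent dropout miss; gain low miss; no output miss; oscillation miss; distorted output match
(B) open feedback resistor — does not account for gain low, no output, oscillation, distorted output
(C) leaky coupling capacitor — fails on gain low, no output, oscillation, distorted output (predicts gain high, not gain low)
(D) wrong-value bias resistor — fails on gain low, oscillation, distorted output (predicts gain high, not gain low)
(E) cold solder joint on Q1 — does not account for gain low, oscillation, distorted output
No candidate is consistent with all observations.

none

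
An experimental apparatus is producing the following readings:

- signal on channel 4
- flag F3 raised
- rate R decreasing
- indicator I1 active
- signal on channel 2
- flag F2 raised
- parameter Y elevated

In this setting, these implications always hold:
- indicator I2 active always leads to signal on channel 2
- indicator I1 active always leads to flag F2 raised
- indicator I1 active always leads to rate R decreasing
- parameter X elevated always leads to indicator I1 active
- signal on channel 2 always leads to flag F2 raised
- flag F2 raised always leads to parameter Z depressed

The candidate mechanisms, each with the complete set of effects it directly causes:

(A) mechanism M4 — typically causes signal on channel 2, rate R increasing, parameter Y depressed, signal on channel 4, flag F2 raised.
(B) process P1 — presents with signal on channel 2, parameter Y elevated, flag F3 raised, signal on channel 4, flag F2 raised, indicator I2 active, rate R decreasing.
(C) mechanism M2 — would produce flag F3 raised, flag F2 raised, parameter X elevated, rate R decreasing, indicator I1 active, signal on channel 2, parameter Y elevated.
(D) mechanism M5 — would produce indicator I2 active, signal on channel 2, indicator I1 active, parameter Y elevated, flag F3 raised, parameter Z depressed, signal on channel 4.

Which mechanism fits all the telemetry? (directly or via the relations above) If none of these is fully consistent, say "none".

D

Checking each candidate against the observations:
(A) mechanism M4 — fails on flag F3 raised, rate R decreasing, indicator I1 active, parameter Y elevated (predicts rate R increasing, not rate R decreasing; predicts parameter Y depressed, not parameter Y elevated)
(B) process P1 — signal on channel 4 +; flag F3 raised +; rate R decreasing +; indicator I1 active -; signal on channel 2 +; flag F2 raised +; parameter Y elevated +
(C) mechanism M2 — signal on channel 4 -; flag F3 raised +; rate R decreasing +; indicator I1 active +; signal on channel 2 +; flag F2 raised +; parameter Y elevated +
(D) mechanism M5 — signal on channel 4 +; flag F3 raised +; rate R decreasing + (by indicator I1 active → rate R decreasing); indicator I1 active +; signal on channel 2 +; flag F2 raised + (by indicator I1 active → flag F2 raised); parameter Y elevated +
(D) is the only candidate with no mismatches.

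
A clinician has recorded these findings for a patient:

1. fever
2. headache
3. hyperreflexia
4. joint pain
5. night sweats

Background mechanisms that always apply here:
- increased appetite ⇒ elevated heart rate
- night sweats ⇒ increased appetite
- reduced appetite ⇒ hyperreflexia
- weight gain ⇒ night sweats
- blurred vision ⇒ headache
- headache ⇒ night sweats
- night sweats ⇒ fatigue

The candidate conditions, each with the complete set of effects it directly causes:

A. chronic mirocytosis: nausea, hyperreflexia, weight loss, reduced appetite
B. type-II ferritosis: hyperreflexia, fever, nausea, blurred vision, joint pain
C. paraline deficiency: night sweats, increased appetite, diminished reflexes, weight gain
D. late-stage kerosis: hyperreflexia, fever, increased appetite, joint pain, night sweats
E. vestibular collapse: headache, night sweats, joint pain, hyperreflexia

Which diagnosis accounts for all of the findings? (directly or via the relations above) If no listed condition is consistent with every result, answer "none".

Per-candidate check:
(A) chronic mirocytosis — fever miss; headache miss; hyperreflexia match; joint pain miss; night sweats miss
(B) type-II ferritosis — fever match; headache match (through blurred vision → headache); hyperreflexia match; joint pain match; night sweats match (through blurred vision → headache → night sweats)
(C) paraline deficiency — fails on fever, headache, hyperreflexia, joint pain (predicts diminished reflexes, not hyperreflexia)
(D) late-stage kerosis — fever match; headache miss; hyperreflexia match; joint pain match; night sweats match
(E) vestibular collapse — does not account for fever
(B) alone accounts for all the evidence.

B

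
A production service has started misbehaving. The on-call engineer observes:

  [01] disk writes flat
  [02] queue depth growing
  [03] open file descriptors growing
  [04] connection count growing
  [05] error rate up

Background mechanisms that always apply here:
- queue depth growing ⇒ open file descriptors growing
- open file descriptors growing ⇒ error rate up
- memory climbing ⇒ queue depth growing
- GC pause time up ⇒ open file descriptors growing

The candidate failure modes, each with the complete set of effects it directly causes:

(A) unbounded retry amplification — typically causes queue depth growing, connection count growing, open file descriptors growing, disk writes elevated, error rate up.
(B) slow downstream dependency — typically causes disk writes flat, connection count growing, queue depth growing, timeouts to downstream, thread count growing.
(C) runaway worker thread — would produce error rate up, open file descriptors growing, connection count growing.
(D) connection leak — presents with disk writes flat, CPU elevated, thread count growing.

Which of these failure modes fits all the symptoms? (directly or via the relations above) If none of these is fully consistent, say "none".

B

For each candidate, compare predicted effects to what was observed:
(A) unbounded retry amplification — disk writes flat miss; queue depth growing match; open file descriptors growing match; connection count growing match; error rate up match
(B) slow downstream dependency — accounts for every observation (open file descriptors growing through queue depth growing → open file descriptors growing)
(C) runaway worker thread — does not account for disk writes flat, queue depth growing
(D) connection leak — disk writes flat match; queue depth growing miss; open file descriptors growing miss; connection count growing miss; error rate up miss
Only (B) is consistent with every observation.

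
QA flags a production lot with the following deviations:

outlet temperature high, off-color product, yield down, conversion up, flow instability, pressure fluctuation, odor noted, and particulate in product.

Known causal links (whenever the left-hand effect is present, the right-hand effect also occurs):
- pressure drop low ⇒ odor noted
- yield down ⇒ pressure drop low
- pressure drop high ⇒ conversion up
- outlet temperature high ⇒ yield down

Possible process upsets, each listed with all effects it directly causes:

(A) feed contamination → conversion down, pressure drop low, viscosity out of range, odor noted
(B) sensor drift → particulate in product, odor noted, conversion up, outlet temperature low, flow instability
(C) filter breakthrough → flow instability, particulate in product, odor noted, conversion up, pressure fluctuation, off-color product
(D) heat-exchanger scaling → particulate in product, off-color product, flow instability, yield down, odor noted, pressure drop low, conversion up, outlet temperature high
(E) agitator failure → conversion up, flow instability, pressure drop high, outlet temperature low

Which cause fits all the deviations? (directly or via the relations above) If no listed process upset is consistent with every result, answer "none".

none

For each candidate, compare predicted effects to what was observed:
(A) feed contamination — outlet temperature high ✗; off-color product ✗; yield down ✗; conversion up ✗; flow instability ✗; pressure fluctuation ✗; odor noted ✓; particulate in product ✗
(B) sensor drift — fails on outlet temperature high, off-color product, yield down, pressure fluctuation (predicts outlet temperature low, not outlet temperature high)
(C) filter breakthrough — does not account for outlet temperature high, yield down
(D) heat-exchanger scaling — does not account for pressure fluctuation
(E) agitator failure — outlet temperature high ✗; off-color product ✗; yield down ✗; conversion up ✓; flow instability ✓; pressure fluctuation ✗; odor noted ✗; particulate in product ✗
Every candidate fails on at least one observation.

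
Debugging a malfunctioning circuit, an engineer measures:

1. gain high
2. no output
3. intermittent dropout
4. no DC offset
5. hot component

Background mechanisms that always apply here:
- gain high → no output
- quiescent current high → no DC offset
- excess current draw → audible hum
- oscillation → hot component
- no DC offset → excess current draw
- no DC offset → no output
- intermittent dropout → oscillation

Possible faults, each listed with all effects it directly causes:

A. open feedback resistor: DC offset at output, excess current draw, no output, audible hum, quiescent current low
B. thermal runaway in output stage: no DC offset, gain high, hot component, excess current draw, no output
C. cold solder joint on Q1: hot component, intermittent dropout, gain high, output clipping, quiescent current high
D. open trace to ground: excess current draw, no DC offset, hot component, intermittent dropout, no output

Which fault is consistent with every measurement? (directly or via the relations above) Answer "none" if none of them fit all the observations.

Checking each candidate against the observations:
(A) open feedback resistor — fails on gain high, intermittent dropout, no DC offset, hot component (predicts DC offset at output, not no DC offset)
(B) thermal runaway in output stage — does not account for intermittent dropout
(C) cold solder joint on Q1 — accounts for every observation (no output by gain high → no output)
(D) open trace to ground — does not account for gain high
Only (C) is consistent with every observation.

C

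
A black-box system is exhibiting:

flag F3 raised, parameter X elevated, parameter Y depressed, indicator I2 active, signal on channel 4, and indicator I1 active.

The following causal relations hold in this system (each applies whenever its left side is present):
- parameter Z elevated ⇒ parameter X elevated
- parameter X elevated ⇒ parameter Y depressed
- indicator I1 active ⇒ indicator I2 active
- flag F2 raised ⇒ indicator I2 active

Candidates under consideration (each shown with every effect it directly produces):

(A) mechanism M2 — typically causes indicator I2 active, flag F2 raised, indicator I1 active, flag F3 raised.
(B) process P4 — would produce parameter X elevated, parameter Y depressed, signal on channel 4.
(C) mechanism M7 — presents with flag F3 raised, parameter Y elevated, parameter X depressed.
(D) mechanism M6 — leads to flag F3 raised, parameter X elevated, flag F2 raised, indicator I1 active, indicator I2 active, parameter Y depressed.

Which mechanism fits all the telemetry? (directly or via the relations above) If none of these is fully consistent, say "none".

Checking each candidate against the observations:
(A) mechanism M2 — does not account for parameter X elevated, parameter Y depressed, signal on channel 4
(B) process P4 — does not account for flag F3 raised, indicator I2 active, indicator I1 active
(C) mechanism M7 — fails on parameter X elevated, parameter Y depressed, indicator I2 active, signal on channel 4, indicator I1 active (predicts parameter X depressed, not parameter X elevated; predicts parameter Y elevated, not parameter Y depressed)
(D) mechanism M6 — does not account for signal on channel 4
No candidate is consistent with all observations.

none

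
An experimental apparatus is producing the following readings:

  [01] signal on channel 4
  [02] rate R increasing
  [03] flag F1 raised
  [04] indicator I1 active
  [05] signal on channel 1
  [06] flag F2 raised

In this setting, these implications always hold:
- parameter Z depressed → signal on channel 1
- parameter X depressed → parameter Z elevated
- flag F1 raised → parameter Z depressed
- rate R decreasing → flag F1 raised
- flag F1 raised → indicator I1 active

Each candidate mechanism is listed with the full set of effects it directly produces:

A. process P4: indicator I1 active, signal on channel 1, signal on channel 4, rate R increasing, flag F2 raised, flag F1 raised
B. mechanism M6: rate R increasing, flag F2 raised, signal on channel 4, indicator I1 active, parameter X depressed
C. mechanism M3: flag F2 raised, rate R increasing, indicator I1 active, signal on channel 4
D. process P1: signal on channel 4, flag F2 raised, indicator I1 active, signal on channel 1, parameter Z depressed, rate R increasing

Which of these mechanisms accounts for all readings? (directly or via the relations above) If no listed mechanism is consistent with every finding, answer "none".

A

Testing each hypothesis:
(A) process P4 — signal on channel 4 ✓; rate R increasing ✓; flag F1 raised ✓; indicator I1 active ✓; signal on channel 1 ✓; flag F2 raised ✓
(B) mechanism M6 — signal on channel 4 ✓; rate R increasing ✓; flag F1 raised ✗; indicator I1 active ✓; signal on channel 1 ✗; flag F2 raised ✓
(C) mechanism M3 — signal on channel 4 ✓; rate R increasing ✓; flag F1 raised ✗; indicator I1 active ✓; signal on channel 1 ✗; flag F2 raised ✓
(D) process P1 — does not account for flag F1 raised
Only (A) is consistent with every observation.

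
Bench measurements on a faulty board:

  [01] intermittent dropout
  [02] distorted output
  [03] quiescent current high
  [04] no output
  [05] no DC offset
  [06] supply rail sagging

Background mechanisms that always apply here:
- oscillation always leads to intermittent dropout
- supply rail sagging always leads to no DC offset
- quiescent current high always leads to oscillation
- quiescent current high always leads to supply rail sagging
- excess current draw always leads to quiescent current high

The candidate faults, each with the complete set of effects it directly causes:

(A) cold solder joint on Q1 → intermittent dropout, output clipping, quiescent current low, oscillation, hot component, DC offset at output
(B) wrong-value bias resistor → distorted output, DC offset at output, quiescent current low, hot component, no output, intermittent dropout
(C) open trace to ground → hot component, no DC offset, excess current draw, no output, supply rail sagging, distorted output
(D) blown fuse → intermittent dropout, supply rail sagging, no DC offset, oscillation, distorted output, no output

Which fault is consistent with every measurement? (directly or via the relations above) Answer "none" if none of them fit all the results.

Testing each hypothesis:
(A) cold solder joint on Q1 — fails on distorted output, quiescent current high, no output, no DC offset, supply rail sagging (predicts quiescent current low, not quiescent current high; predicts DC offset at output, not no DC offset)
(B) wrong-value bias resistor — fails on quiescent current high, no DC offset, supply rail sagging (predicts quiescent current low, not quiescent current high; predicts DC offset at output, not no DC offset)
(C) open trace to ground — accounts for every observation (intermittent dropout via excess current draw → quiescent current high → oscillation → intermittent dropout)
(D) blown fuse — does not account for quiescent current high
(C) alone accounts for all the evidence.

C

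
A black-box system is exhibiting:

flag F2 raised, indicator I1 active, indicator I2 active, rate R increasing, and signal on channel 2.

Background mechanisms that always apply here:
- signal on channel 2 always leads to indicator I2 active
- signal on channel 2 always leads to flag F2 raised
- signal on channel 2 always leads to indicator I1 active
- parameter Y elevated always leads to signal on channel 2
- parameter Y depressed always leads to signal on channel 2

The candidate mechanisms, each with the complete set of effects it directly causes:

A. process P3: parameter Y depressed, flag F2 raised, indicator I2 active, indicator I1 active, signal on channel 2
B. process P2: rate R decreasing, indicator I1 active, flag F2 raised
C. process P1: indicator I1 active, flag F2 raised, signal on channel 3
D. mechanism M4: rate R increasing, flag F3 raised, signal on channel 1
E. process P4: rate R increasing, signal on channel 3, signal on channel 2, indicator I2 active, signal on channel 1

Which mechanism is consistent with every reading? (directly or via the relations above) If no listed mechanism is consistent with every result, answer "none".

E

Per-candidate check:
(A) process P3 — does not account for rate R increasing
(B) process P2 — fails on indicator I2 active, rate R increasing, signal on channel 2 (predicts rate R decreasing, not rate R increasing)
(C) process P1 — does not account for indicator I2 active, rate R increasing, signal on channel 2
(D) mechanism M4 — does not account for flag F2 raised, indicator I1 active, indicator I2 active, signal on channel 2
(E) process P4 — accounts for every observation (flag F2 raised through signal on channel 2 → flag F2 raised)
(E) alone accounts for all the evidence.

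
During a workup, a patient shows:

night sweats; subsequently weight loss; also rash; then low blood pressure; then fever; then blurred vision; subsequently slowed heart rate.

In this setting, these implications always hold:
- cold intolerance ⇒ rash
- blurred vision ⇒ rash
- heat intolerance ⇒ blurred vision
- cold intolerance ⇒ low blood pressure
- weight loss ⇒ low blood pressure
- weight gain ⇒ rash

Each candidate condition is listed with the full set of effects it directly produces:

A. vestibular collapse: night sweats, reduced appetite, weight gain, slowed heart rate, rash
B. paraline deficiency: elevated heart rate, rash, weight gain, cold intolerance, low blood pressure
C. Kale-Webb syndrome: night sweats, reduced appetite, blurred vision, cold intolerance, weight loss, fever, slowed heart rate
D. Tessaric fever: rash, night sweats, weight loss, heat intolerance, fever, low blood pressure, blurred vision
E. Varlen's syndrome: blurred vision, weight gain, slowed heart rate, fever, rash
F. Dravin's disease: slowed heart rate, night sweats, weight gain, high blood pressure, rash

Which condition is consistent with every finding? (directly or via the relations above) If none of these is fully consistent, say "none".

C

Per-candidate check:
(A) vestibular collapse — night sweats yes; weight loss NO; rash yes; low blood pressure NO; fever NO; blurred vision NO; slowed heart rate yes
(B) paraline deficiency — night sweats NO; weight loss NO; rash yes; low blood pressure yes; fever NO; blurred vision NO; slowed heart rate NO
(C) Kale-Webb syndrome — accounts for every observation (rash by blurred vision → rash)
(D) Tessaric fever — night sweats yes; weight loss yes; rash yes; low blood pressure yes; fever yes; blurred vision yes; slowed heart rate NO
(E) Varlen's syndrome — night sweats NO; weight loss NO; rash yes; low blood pressure NO; fever yes; blurred vision yes; slowed heart rate yes
(F) Dravin's disease — fails on weight loss, low blood pressure, fever, blurred vision (predicts weight gain, not weight loss; predicts high blood pressure, not low blood pressure)
Only (C) is consistent with every observation.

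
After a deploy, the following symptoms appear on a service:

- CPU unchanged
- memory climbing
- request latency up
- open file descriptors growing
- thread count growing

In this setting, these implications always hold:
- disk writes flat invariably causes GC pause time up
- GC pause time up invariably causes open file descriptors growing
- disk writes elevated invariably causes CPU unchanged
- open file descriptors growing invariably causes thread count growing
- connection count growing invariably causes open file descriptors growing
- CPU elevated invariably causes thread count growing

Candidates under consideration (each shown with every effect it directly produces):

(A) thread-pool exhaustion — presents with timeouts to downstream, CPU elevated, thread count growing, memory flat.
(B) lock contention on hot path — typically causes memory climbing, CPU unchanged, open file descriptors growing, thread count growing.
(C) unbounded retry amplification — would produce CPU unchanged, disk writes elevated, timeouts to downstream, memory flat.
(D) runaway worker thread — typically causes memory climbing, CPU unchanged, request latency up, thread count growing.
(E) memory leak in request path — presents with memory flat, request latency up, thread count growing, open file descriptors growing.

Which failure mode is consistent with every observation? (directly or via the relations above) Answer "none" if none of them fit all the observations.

Checking each candidate against the observations:
(A) thread-pool exhaustion — CPU unchanged ✗; memory climbing ✗; request latency up ✗; open file descriptors growing ✗; thread count growing ✓
(B) lock contention on hot path — does not account for request latency up
(C) unbounded retry amplification — CPU unchanged ✓; memory climbing ✗; request latency up ✗; open file descriptors growing ✗; thread count growing ✗
(D) runaway worker thread — CPU unchanged ✓; memory climbing ✓; request latency up ✓; open file descriptors growing ✗; thread count growing ✓
(E) memory leak in request path — fails on CPU unchanged, memory climbing (predicts memory flat, not memory climbing)
No candidate is consistent with all observations.

none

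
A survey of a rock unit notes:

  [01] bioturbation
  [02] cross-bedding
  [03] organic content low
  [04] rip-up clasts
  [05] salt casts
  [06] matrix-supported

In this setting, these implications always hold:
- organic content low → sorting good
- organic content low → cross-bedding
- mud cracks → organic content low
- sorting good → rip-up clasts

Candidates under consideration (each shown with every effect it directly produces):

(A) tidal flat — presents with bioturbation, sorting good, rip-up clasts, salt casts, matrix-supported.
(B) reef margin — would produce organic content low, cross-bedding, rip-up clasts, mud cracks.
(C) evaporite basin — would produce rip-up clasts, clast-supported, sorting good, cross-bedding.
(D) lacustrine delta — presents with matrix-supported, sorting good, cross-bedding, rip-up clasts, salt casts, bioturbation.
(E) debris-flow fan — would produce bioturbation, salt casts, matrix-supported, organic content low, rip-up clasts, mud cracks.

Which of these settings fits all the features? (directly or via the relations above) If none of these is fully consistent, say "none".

For each candidate, compare predicted effects to what was observed:
(A) tidal flat — does not account for cross-bedding, organic content low
(B) reef margin — bioturbation NO; cross-bedding yes; organic content low yes; rip-up clasts yes; salt casts NO; matrix-supported NO
(C) evaporite basin — fails on bioturbation, organic content low, salt casts, matrix-supported (predicts clast-supported, not matrix-supported)
(D) lacustrine delta — does not account for organic content low
(E) debris-flow fan — bioturbation yes; cross-bedding yes (through organic content low → cross-bedding); organic content low yes; rip-up clasts yes; salt casts yes; matrix-supported yes
(E) alone accounts for all the evidence.

E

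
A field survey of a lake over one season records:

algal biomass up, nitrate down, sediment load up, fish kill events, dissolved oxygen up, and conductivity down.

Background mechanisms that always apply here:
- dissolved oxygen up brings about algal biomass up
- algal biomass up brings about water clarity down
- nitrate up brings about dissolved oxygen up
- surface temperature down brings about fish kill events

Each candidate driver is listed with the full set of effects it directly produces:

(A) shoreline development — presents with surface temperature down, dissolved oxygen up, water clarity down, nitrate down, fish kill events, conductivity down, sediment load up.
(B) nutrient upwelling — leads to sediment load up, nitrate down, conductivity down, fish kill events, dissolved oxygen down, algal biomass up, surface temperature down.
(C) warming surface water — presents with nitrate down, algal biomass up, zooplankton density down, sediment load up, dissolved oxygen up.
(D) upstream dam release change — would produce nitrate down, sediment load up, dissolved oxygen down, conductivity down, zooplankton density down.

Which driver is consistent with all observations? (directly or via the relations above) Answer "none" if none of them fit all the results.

For each candidate, compare predicted effects to what was observed:
(A) shoreline development — algal biomass up match (by dissolved oxygen up → algal biomass up); nitrate down match; sediment load up match; fish kill events match; dissolved oxygen up match; conductivity down match
(B) nutrient upwelling — algal biomass up match; nitrate down match; sediment load up match; fish kill events match; dissolved oxygen up miss; conductivity down match
(C) warming surface water — does not account for fish kill events, conductivity down
(D) upstream dam release change — algal biomass up miss; nitrate down match; sediment load up match; fish kill events miss; dissolved oxygen up miss; conductivity down match
(A) is the only candidate with no mismatches.

A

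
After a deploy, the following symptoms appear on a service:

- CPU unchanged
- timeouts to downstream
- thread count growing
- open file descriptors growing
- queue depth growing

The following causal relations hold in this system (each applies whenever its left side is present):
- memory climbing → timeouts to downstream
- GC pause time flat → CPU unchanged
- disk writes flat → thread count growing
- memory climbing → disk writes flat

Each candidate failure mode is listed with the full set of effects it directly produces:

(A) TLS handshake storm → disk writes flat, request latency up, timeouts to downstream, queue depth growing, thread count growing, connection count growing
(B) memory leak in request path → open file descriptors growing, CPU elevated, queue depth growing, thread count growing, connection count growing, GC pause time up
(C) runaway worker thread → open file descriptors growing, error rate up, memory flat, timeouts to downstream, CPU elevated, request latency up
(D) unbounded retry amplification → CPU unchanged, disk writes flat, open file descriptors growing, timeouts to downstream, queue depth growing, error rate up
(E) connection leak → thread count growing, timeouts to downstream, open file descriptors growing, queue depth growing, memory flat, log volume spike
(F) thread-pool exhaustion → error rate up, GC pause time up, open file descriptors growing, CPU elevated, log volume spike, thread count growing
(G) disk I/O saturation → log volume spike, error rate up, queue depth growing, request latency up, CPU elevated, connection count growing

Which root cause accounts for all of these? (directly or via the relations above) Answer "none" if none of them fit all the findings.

Checking each candidate against the observations:
(A) TLS handshake storm — does not account for CPU unchanged, open file descriptors growing
(B) memory leak in request path — CPU unchanged -; timeouts to downstream -; thread count growing +; open file descriptors growing +; queue depth growing +
(C) runaway worker thread — CPU unchanged -; timeouts to downstream +; thread count growing -; open file descriptors growing +; queue depth growing -
(D) unbounded retry amplification — CPU unchanged +; timeouts to downstream +; thread count growing + (by disk writes flat → thread count growing); open file descriptors growing +; queue depth growing +
(E) connection leak — does not account for CPU unchanged
(F) thread-pool exhaustion — fails on CPU unchanged, timeouts to downstream, queue depth growing (predicts CPU elevated, not CPU unchanged)
(G) disk I/O saturation — CPU unchanged -; timeouts to downstream -; thread count growing -; open file descriptors growing -; queue depth growing +
Only (D) is consistent with every observation.

D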